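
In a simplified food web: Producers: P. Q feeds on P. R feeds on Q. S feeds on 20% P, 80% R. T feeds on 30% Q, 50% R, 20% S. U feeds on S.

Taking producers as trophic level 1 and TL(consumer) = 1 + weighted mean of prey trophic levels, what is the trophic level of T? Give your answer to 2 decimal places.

3.82

Q: 1 + 1 = 2
R: 1 + 2 = 3
S: 1 + (0.2×1 + 0.8×3) = 3.6
T: 1 + (0.3×2 + 0.5×3 + 0.2×3.6) = 3.82
U: 1 + 3.6 = 4.6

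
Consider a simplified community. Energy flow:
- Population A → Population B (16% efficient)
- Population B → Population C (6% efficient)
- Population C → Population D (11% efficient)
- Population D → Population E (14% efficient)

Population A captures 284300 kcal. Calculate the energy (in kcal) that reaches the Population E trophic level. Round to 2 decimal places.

Population B: 284300 × 0.16 = 45488 kcal
Population C: 45488 × 0.06 = 2729.28 kcal
Population D: 2729.28 × 0.11 = 300.2208 kcal
Population E: 300.2208 × 0.14 = 42.030912 kcal

42.03 kcal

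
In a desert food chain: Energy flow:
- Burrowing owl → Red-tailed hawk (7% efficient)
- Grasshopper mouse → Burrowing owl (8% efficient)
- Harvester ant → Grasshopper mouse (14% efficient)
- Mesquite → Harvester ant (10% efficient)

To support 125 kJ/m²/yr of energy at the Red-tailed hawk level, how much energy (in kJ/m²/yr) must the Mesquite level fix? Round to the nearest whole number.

Cumulative transfer efficiency: 0.1 × 0.14 × 0.08 × 0.07 = 0.0000784
Mesquite energy = 125 / 0.0000784 = 1594388 kJ/m²/yr

1594388 kJ/m²/yr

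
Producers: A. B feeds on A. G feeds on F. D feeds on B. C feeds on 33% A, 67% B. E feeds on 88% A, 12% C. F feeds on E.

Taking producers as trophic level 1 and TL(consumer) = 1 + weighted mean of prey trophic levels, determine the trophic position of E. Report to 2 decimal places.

B: 1 + 1 = 2
C: 1 + (0.33×1 + 0.67×2) = 2.67
D: 1 + 2 = 3
E: 1 + (0.88×1 + 0.12×2.67) = 2.2004
F: 1 + 2.2004 = 3.2004
G: 1 + 3.2004 = 4.2004

2.20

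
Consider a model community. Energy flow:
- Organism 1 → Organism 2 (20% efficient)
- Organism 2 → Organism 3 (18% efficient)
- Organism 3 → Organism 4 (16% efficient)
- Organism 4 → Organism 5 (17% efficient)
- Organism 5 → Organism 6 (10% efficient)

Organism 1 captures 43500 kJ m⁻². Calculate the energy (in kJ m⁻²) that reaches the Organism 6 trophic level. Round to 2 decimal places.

Organism 2: 43500 × 0.2 = 8700 kJ m⁻²
Organism 3: 8700 × 0.18 = 1566 kJ m⁻²
Organism 4: 1566 × 0.16 = 250.56 kJ m⁻²
Organism 5: 250.56 × 0.17 = 42.5952 kJ m⁻²
Organism 6: 42.5952 × 0.1 = 4.25952 kJ m⁻²

4.26 kJ m⁻²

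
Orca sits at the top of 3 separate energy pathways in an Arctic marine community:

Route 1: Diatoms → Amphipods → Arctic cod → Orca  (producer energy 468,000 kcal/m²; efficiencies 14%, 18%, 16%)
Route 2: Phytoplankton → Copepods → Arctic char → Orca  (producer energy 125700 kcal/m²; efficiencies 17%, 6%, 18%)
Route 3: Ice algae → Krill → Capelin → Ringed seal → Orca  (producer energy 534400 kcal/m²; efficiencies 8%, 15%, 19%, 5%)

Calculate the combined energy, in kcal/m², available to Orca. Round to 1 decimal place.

Route 1: 468000 × 0.14 × 0.18 × 0.16 = 1886.976 kcal/m²
Route 2: 125700 × 0.17 × 0.06 × 0.18 = 230.7852 kcal/m²
Route 3: 534400 × 0.08 × 0.15 × 0.19 × 0.05 = 60.9216 kcal/m²
Total at Orca: 1886.976 + 230.7852 + 60.9216 = 2178.6828 kcal/m²

2178.7 kcal/m²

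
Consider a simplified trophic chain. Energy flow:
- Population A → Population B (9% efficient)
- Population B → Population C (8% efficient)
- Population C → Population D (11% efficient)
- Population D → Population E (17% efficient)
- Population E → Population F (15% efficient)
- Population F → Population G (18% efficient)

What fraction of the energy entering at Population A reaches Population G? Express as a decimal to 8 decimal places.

Product of link efficiencies: 0.09 × 0.08 × 0.11 × 0.17 × 0.15 × 0.18 = 0.00000363528

0.00000364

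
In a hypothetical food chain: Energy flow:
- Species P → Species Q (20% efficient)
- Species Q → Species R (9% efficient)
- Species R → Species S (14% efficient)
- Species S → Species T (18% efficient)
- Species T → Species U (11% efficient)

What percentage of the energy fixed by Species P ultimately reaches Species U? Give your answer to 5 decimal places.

Product of link efficiencies: 0.2 × 0.09 × 0.14 × 0.18 × 0.11 = 0.000049896
As a percentage: 0.000049896 × 100 = 0.00499%

0.00499%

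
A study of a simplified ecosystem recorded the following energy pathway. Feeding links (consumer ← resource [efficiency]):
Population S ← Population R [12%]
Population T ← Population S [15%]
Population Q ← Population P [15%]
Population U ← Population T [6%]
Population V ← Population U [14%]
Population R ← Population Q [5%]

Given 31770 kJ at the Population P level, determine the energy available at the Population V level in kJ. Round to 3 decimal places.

Population Q: 31770 × 0.15 = 4765.5 kJ
Population R: 4765.5 × 0.05 = 238.275 kJ
Population S: 238.275 × 0.12 = 28.593 kJ
Population T: 28.593 × 0.15 = 4.28895 kJ
Population U: 4.28895 × 0.06 = 0.257337 kJ
Population V: 0.257337 × 0.14 = 0.03602718 kJ

0.036 kJ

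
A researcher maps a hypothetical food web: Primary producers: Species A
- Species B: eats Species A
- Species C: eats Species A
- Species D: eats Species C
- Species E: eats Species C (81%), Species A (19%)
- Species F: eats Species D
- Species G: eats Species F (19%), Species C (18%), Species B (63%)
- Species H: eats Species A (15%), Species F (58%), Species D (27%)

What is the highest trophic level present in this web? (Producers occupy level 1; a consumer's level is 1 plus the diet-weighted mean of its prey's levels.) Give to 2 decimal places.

Species B: 1 + 1 = 2
Species C: 1 + 1 = 2
Species D: 1 + 2 = 3
Species E: 1 + (0.81×2 + 0.19×1) = 2.81
Species F: 1 + 3 = 4
Species G: 1 + (0.19×4 + 0.18×2 + 0.63×2) = 3.38
Species H: 1 + (0.15×1 + 0.58×4 + 0.27×3) = 4.28

4.28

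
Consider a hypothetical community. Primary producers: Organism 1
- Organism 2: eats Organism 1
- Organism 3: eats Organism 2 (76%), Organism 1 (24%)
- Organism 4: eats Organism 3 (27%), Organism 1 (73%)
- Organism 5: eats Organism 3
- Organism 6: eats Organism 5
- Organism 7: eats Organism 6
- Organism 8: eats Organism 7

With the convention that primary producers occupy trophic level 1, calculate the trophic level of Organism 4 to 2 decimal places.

Organism 2: 1 + 1 = 2
Organism 3: 1 + (0.76×2 + 0.24×1) = 2.76
Organism 4: 1 + (0.27×2.76 + 0.73×1) = 2.4752
Organism 5: 1 + 2.76 = 3.76
Organism 6: 1 + 3.76 = 4.76
Organism 7: 1 + 4.76 = 5.76
Organism 8: 1 + 5.76 = 6.76

2.48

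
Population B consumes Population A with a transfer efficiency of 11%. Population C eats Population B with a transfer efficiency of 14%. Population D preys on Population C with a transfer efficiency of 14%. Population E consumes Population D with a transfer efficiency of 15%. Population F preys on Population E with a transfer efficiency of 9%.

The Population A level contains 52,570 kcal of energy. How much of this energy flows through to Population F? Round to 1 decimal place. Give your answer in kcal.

Population B: 52570 × 0.11 = 5782.7 kcal
Population C: 5782.7 × 0.14 = 809.578 kcal
Population D: 809.578 × 0.14 = 113.34092 kcal
Population E: 113.34092 × 0.15 = 17.001138 kcal
Population F: 17.001138 × 0.09 = 1.53010242 kcal

1.5 kcal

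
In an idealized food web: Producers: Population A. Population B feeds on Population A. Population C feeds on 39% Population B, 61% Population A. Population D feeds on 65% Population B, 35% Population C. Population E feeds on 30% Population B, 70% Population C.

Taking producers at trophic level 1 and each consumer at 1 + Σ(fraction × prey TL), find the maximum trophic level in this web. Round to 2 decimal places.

3.27

Population B: 1 + 1 = 2
Population C: 1 + (0.39×2 + 0.61×1) = 2.39
Population D: 1 + (0.65×2 + 0.35×2.39) = 3.1365
Population E: 1 + (0.3×2 + 0.7×2.39) = 3.273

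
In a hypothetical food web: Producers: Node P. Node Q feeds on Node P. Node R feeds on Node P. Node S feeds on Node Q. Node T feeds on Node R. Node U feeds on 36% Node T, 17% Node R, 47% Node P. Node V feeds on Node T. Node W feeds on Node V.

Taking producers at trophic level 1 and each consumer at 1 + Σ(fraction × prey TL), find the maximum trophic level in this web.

5

Node Q: 1 + 1 = 2
Node R: 1 + 1 = 2
Node S: 1 + 2 = 3
Node T: 1 + 2 = 3
Node U: 1 + (0.36×3 + 0.17×2 + 0.47×1) = 2.89
Node V: 1 + 3 = 4
Node W: 1 + 4 = 5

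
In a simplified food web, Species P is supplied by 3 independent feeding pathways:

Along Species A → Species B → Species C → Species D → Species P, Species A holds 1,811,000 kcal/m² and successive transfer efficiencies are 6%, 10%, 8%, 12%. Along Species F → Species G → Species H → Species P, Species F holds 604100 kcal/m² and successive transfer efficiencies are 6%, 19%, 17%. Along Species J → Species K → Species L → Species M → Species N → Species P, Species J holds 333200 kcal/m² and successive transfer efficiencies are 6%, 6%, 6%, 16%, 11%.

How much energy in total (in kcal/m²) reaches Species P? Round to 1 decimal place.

1276.3 kcal/m²

Via Species A: 1811000 × 0.06 × 0.1 × 0.08 × 0.12 = 104.3136 kcal/m²
Via Species F: 604100 × 0.06 × 0.19 × 0.17 = 1170.7458 kcal/m²
Via Species J: 333200 × 0.06 × 0.06 × 0.06 × 0.16 × 0.11 = 1.26669312 kcal/m²
Total at Species P: 104.3136 + 1170.7458 + 1.26669312 = 1276.32609312 kcal/m²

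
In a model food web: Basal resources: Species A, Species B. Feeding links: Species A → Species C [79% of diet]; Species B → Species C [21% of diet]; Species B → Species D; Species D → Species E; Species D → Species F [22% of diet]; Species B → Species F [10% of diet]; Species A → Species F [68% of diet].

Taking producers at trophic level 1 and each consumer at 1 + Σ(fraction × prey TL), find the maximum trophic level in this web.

Species C: 1 + (0.79×1 + 0.21×1) = 2
Species D: 1 + 1 = 2
Species E: 1 + 2 = 3
Species F: 1 + (0.22×2 + 0.1×1 + 0.68×1) = 2.22

3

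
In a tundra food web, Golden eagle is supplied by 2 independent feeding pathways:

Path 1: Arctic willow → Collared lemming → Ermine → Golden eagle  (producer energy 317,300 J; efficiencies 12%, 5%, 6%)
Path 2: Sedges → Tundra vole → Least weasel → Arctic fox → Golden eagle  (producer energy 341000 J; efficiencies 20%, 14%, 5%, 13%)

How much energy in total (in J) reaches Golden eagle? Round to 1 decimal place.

176.3 J

Path 1: 317300 × 0.12 × 0.05 × 0.06 = 114.228 J
Path 2: 341000 × 0.2 × 0.14 × 0.05 × 0.13 = 62.062 J
Total at Golden eagle: 114.228 + 62.062 = 176.29 J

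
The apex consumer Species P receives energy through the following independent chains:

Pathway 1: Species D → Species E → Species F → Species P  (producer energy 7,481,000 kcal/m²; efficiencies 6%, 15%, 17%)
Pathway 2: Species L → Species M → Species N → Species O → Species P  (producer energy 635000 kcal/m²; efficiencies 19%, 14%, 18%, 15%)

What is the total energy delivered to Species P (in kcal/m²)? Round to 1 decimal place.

11902.0 kcal/m²

Pathway 1: 7481000 × 0.06 × 0.15 × 0.17 = 11445.93 kcal/m²
Pathway 2: 635000 × 0.19 × 0.14 × 0.18 × 0.15 = 456.057 kcal/m²
Total at Species P: 11445.93 + 456.057 = 11901.987 kcal/m²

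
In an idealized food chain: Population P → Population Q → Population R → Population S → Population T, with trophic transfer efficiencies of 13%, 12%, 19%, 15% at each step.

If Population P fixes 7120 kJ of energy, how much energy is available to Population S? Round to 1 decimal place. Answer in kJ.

Population Q: 7120 × 0.13 = 925.6 kJ
Population R: 925.6 × 0.12 = 111.072 kJ
Population S: 111.072 × 0.19 = 21.10368 kJ

21.1 kJ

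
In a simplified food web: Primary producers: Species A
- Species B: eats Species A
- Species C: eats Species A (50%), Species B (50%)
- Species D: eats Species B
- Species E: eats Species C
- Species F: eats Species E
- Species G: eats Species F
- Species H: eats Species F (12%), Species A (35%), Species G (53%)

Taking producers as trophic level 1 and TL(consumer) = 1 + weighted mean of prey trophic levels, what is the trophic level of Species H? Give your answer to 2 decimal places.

4.81

Species B: 1 + 1 = 2
Species C: 1 + (0.5×1 + 0.5×2) = 2.5
Species D: 1 + 2 = 3
Species E: 1 + 2.5 = 3.5
Species F: 1 + 3.5 = 4.5
Species G: 1 + 4.5 = 5.5
Species H: 1 + (0.12×4.5 + 0.35×1 + 0.53×5.5) = 4.805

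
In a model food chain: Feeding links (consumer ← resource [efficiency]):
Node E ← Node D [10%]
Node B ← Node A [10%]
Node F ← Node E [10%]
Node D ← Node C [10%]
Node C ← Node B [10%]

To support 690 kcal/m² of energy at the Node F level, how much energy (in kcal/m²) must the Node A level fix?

Cumulative transfer efficiency: 0.1 × 0.1 × 0.1 × 0.1 × 0.1 = 0.00001
Node A energy = 690 / 0.00001 = 69000000 kcal/m²

69000000 kcal/m²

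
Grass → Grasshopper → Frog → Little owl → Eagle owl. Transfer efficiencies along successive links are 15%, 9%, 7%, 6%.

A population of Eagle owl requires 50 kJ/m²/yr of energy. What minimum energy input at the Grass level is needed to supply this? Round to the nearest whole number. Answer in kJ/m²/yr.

Cumulative transfer efficiency: 0.15 × 0.09 × 0.07 × 0.06 = 0.0000567
Grass energy = 50 / 0.0000567 = 881834 kJ/m²/yr

881834 kJ/m²/yr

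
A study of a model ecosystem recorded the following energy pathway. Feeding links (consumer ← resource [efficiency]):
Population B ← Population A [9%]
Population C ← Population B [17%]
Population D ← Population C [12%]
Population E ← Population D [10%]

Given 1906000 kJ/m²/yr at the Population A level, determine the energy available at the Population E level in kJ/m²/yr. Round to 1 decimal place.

Population B: 1906000 × 0.09 = 171540 kJ/m²/yr
Population C: 171540 × 0.17 = 29161.8 kJ/m²/yr
Population D: 29161.8 × 0.12 = 3499.416 kJ/m²/yr
Population E: 3499.416 × 0.1 = 349.9416 kJ/m²/yr

349.9 kJ/m²/yr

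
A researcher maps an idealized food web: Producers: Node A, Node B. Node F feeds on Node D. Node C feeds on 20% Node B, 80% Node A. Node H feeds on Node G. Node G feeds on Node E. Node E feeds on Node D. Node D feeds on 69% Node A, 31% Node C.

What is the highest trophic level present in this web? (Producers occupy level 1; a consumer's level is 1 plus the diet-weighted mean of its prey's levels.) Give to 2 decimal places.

5.31

Node C: 1 + (0.2×1 + 0.8×1) = 2
Node D: 1 + (0.69×1 + 0.31×2) = 2.31
Node E: 1 + 2.31 = 3.31
Node F: 1 + 2.31 = 3.31
Node G: 1 + 3.31 = 4.31
Node H: 1 + 4.31 = 5.31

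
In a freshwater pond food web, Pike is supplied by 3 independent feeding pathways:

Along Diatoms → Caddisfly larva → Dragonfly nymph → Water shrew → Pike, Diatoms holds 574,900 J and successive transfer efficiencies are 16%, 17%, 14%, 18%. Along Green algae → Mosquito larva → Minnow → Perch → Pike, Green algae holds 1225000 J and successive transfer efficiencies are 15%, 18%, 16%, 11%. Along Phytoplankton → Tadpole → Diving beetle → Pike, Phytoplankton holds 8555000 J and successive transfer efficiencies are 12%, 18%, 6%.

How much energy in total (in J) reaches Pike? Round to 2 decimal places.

12063.46 J

Via Diatoms: 574900 × 0.16 × 0.17 × 0.14 × 0.18 = 394.059456 J
Via Green algae: 1225000 × 0.15 × 0.18 × 0.16 × 0.11 = 582.12 J
Via Phytoplankton: 8555000 × 0.12 × 0.18 × 0.06 = 11087.28 J
Total at Pike: 394.059456 + 582.12 + 11087.28 = 12063.459456 J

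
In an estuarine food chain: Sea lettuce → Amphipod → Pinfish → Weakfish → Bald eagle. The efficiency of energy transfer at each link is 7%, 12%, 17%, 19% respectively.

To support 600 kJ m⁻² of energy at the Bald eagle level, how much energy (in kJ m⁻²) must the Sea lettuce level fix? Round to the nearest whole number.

2211411 kJ m⁻²

Cumulative transfer efficiency: 0.07 × 0.12 × 0.17 × 0.19 = 0.00027132
Sea lettuce energy = 600 / 0.00027132 = 2211411 kJ m⁻²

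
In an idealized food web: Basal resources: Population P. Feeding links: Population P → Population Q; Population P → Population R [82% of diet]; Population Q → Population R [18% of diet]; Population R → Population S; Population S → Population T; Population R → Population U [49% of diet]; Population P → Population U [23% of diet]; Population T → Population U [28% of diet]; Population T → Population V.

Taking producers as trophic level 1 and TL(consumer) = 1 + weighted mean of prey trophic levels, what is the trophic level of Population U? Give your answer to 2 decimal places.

3.47

Population Q: 1 + 1 = 2
Population R: 1 + (0.82×1 + 0.18×2) = 2.18
Population S: 1 + 2.18 = 3.18
Population T: 1 + 3.18 = 4.18
Population U: 1 + (0.49×2.18 + 0.23×1 + 0.28×4.18) = 3.4686
Population V: 1 + 4.18 = 5.18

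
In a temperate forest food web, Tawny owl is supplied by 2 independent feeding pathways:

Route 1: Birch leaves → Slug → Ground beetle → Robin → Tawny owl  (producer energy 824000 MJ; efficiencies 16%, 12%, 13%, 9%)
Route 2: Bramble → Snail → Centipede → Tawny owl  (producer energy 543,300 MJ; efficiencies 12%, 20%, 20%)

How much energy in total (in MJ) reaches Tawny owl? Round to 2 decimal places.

Route 1: 824000 × 0.16 × 0.12 × 0.13 × 0.09 = 185.10336 MJ
Route 2: 543300 × 0.12 × 0.2 × 0.2 = 2607.84 MJ
Total at Tawny owl: 185.10336 + 2607.84 = 2792.94336 MJ

2792.94 MJ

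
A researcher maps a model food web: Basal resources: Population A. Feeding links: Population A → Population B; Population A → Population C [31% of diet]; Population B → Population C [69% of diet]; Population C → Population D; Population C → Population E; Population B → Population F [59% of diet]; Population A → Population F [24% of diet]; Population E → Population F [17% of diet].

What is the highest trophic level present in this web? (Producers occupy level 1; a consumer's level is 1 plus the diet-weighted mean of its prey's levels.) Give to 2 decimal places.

Population B: 1 + 1 = 2
Population C: 1 + (0.31×1 + 0.69×2) = 2.69
Population D: 1 + 2.69 = 3.69
Population E: 1 + 2.69 = 3.69
Population F: 1 + (0.59×2 + 0.24×1 + 0.17×3.69) = 3.0473

3.69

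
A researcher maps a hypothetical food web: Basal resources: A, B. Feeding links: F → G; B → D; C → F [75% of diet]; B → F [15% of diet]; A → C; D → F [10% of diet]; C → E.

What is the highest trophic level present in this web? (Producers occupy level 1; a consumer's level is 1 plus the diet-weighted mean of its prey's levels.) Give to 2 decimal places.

3.85

C: 1 + 1 = 2
D: 1 + 1 = 2
E: 1 + 2 = 3
F: 1 + (0.1×2 + 0.15×1 + 0.75×2) = 2.85
G: 1 + 2.85 = 3.85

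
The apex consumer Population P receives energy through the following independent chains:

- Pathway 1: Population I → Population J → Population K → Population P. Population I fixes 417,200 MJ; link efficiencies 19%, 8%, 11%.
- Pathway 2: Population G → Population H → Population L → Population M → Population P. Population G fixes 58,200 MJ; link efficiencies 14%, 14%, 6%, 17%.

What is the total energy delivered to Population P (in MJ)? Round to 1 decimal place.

709.2 MJ

Pathway 1: 417200 × 0.19 × 0.08 × 0.11 = 697.5584 MJ
Pathway 2: 58200 × 0.14 × 0.14 × 0.06 × 0.17 = 11.635344 MJ
Total at Population P: 697.5584 + 11.635344 = 709.193744 MJ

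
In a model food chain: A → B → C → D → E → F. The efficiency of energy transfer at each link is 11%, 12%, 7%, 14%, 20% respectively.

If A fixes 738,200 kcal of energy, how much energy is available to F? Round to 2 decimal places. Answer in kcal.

B: 738200 × 0.11 = 81202 kcal
C: 81202 × 0.12 = 9744.24 kcal
D: 9744.24 × 0.07 = 682.0968 kcal
E: 682.0968 × 0.14 = 95.493552 kcal
F: 95.493552 × 0.2 = 19.0987104 kcal

19.10 kcal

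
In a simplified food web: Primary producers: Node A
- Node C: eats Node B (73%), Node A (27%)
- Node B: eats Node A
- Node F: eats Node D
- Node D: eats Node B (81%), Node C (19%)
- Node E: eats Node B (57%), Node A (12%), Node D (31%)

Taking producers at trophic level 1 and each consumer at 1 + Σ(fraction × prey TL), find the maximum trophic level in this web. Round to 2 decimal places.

Node B: 1 + 1 = 2
Node C: 1 + (0.73×2 + 0.27×1) = 2.73
Node D: 1 + (0.81×2 + 0.19×2.73) = 3.1387
Node E: 1 + (0.57×2 + 0.12×1 + 0.31×3.1387) = 3.232997
Node F: 1 + 3.1387 = 4.1387

4.14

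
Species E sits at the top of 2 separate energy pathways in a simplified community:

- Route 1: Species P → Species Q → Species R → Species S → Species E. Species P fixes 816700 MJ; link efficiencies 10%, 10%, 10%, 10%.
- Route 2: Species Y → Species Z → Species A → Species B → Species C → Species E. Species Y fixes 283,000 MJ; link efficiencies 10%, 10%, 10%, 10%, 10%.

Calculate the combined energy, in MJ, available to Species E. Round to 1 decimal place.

Route 1: 816700 × 0.1 × 0.1 × 0.1 × 0.1 = 81.67 MJ
Route 2: 283000 × 0.1 × 0.1 × 0.1 × 0.1 × 0.1 = 2.83 MJ
Total at Species E: 81.67 + 2.83 = 84.5 MJ

84.5 MJ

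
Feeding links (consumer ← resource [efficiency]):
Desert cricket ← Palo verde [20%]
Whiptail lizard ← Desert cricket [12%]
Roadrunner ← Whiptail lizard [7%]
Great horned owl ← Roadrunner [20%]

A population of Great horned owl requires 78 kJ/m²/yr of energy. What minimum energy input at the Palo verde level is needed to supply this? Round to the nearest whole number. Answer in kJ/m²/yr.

232143 kJ/m²/yr

Cumulative transfer efficiency: 0.2 × 0.12 × 0.07 × 0.2 = 0.000336
Palo verde energy = 78 / 0.000336 = 232143 kJ/m²/yr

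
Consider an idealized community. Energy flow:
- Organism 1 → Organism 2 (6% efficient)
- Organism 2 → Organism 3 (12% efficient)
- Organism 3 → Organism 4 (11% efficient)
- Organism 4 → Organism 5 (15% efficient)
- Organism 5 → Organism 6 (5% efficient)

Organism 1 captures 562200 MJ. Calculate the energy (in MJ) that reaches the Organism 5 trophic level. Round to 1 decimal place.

Organism 2: 562200 × 0.06 = 33732 MJ
Organism 3: 33732 × 0.12 = 4047.84 MJ
Organism 4: 4047.84 × 0.11 = 445.2624 MJ
Organism 5: 445.2624 × 0.15 = 66.78936 MJ

66.8 MJ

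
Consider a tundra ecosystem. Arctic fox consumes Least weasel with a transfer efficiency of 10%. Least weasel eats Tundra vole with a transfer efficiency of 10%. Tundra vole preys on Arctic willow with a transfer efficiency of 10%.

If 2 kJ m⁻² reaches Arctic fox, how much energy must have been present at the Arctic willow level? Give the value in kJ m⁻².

Cumulative transfer efficiency: 0.1 × 0.1 × 0.1 = 0.001
Arctic willow energy = 2 / 0.001 = 2000 kJ m⁻²

2000 kJ m⁻²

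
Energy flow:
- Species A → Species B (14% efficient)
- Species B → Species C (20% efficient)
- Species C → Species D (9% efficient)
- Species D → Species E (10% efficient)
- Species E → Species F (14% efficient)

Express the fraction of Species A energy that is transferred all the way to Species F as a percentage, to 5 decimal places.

Product of link efficiencies: 0.14 × 0.2 × 0.09 × 0.1 × 0.14 = 0.00003528
As a percentage: 0.00003528 × 100 = 0.00353%

0.00353%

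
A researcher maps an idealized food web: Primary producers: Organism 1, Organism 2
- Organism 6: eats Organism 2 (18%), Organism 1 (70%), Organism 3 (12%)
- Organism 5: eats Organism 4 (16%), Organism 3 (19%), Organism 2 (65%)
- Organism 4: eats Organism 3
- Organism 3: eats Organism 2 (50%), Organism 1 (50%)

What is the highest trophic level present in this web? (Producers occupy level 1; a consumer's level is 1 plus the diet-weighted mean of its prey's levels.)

3

Organism 3: 1 + (0.5×1 + 0.5×1) = 2
Organism 4: 1 + 2 = 3
Organism 5: 1 + (0.16×3 + 0.19×2 + 0.65×1) = 2.51
Organism 6: 1 + (0.18×1 + 0.7×1 + 0.12×2) = 2.12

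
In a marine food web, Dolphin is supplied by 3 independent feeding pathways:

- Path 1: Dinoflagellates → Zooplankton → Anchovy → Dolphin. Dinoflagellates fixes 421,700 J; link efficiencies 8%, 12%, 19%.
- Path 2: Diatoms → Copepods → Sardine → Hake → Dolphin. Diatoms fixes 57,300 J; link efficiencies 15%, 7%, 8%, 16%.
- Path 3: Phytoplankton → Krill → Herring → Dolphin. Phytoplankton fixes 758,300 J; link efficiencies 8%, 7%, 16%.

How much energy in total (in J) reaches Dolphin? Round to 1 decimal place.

Path 1: 421700 × 0.08 × 0.12 × 0.19 = 769.1808 J
Path 2: 57300 × 0.15 × 0.07 × 0.08 × 0.16 = 7.70112 J
Path 3: 758300 × 0.08 × 0.07 × 0.16 = 679.4368 J
Total at Dolphin: 769.1808 + 7.70112 + 679.4368 = 1456.31872 J

1456.3 J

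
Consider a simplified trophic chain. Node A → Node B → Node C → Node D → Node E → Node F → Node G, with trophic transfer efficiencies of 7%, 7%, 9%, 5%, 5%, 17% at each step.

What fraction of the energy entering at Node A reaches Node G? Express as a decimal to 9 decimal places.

Product of link efficiencies: 0.07 × 0.07 × 0.09 × 0.05 × 0.05 × 0.17 = 0.000000187425

0.000000187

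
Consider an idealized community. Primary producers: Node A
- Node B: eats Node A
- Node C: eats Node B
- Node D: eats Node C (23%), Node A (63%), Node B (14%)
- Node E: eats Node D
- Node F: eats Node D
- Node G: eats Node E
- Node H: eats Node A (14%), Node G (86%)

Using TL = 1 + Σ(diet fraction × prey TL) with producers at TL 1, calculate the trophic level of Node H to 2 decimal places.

5.10

Node B: 1 + 1 = 2
Node C: 1 + 2 = 3
Node D: 1 + (0.23×3 + 0.63×1 + 0.14×2) = 2.6
Node E: 1 + 2.6 = 3.6
Node F: 1 + 2.6 = 3.6
Node G: 1 + 3.6 = 4.6
Node H: 1 + (0.14×1 + 0.86×4.6) = 5.096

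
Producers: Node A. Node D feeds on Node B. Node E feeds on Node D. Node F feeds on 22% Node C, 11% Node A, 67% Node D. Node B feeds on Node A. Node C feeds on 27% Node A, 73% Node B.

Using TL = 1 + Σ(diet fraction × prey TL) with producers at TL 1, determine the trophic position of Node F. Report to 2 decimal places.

3.72

Node B: 1 + 1 = 2
Node C: 1 + (0.27×1 + 0.73×2) = 2.73
Node D: 1 + 2 = 3
Node E: 1 + 3 = 4
Node F: 1 + (0.22×2.73 + 0.11×1 + 0.67×3) = 3.7206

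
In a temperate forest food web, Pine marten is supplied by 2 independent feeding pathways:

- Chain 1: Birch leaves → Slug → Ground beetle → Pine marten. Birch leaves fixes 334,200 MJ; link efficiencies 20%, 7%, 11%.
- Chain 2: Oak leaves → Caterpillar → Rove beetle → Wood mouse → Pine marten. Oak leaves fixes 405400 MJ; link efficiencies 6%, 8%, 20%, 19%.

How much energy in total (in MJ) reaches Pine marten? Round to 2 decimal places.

588.61 MJ

Chain 1: 334200 × 0.2 × 0.07 × 0.11 = 514.668 MJ
Chain 2: 405400 × 0.06 × 0.08 × 0.2 × 0.19 = 73.94496 MJ
Total at Pine marten: 514.668 + 73.94496 = 588.61296 MJ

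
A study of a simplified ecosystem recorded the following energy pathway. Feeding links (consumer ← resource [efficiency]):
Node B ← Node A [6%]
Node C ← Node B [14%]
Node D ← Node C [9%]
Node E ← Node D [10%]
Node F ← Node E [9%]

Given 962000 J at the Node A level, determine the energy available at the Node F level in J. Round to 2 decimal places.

Node B: 962000 × 0.06 = 57720 J
Node C: 57720 × 0.14 = 8080.8 J
Node D: 8080.8 × 0.09 = 727.272 J
Node E: 727.272 × 0.1 = 72.7272 J
Node F: 72.7272 × 0.09 = 6.545448 J

6.55 J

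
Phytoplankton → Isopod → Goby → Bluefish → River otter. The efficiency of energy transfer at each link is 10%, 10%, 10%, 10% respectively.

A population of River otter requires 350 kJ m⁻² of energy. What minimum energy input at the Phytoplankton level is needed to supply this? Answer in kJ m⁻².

Cumulative transfer efficiency: 0.1 × 0.1 × 0.1 × 0.1 = 0.0001
Phytoplankton energy = 350 / 0.0001 = 3500000 kJ m⁻²

3500000 kJ m⁻²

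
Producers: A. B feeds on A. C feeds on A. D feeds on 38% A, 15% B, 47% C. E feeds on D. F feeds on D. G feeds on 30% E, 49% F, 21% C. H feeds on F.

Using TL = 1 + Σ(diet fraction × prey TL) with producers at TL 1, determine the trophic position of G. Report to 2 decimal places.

4.28

B: 1 + 1 = 2
C: 1 + 1 = 2
D: 1 + (0.38×1 + 0.15×2 + 0.47×2) = 2.62
E: 1 + 2.62 = 3.62
F: 1 + 2.62 = 3.62
G: 1 + (0.3×3.62 + 0.49×3.62 + 0.21×2) = 4.2798
H: 1 + 3.62 = 4.62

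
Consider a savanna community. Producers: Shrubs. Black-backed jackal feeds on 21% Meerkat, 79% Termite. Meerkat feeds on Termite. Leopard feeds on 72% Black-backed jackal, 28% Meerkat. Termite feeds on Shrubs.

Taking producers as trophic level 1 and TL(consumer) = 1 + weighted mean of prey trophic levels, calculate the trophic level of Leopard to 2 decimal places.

4.15

Termite: 1 + 1 = 2
Meerkat: 1 + 2 = 3
Black-backed jackal: 1 + (0.21×3 + 0.79×2) = 3.21
Leopard: 1 + (0.72×3.21 + 0.28×3) = 4.1512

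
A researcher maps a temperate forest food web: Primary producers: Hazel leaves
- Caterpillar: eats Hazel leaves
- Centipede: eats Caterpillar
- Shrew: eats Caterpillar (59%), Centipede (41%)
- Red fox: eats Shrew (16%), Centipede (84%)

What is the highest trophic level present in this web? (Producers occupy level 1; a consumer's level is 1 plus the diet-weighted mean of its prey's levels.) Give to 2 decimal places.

Caterpillar: 1 + 1 = 2
Centipede: 1 + 2 = 3
Shrew: 1 + (0.59×2 + 0.41×3) = 3.41
Red fox: 1 + (0.16×3.41 + 0.84×3) = 4.0656

4.07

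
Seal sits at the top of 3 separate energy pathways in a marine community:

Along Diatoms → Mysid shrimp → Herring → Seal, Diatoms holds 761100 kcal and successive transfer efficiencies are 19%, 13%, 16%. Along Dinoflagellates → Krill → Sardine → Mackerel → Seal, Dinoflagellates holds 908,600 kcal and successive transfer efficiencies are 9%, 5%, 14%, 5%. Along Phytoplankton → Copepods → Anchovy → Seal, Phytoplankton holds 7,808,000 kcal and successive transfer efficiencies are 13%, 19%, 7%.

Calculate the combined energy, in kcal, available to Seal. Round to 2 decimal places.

16536.52 kcal

Via Diatoms: 761100 × 0.19 × 0.13 × 0.16 = 3007.8672 kcal
Via Dinoflagellates: 908600 × 0.09 × 0.05 × 0.14 × 0.05 = 28.6209 kcal
Via Phytoplankton: 7808000 × 0.13 × 0.19 × 0.07 = 13500.032 kcal
Total at Seal: 3007.8672 + 28.6209 + 13500.032 = 16536.5201 kcal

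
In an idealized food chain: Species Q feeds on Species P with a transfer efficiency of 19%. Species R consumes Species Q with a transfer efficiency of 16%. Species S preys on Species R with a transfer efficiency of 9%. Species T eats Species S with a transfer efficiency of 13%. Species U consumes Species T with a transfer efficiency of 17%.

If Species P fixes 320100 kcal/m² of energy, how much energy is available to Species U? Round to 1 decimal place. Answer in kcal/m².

Species Q: 320100 × 0.19 = 60819 kcal/m²
Species R: 60819 × 0.16 = 9731.04 kcal/m²
Species S: 9731.04 × 0.09 = 875.7936 kcal/m²
Species T: 875.7936 × 0.13 = 113.853168 kcal/m²
Species U: 113.853168 × 0.17 = 19.35503856 kcal/m²

19.4 kcal/m²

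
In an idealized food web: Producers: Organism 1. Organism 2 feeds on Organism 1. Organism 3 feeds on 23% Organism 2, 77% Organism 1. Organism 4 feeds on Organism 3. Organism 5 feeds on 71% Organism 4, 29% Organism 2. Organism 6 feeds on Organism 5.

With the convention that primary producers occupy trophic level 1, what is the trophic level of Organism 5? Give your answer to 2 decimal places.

Organism 2: 1 + 1 = 2
Organism 3: 1 + (0.23×2 + 0.77×1) = 2.23
Organism 4: 1 + 2.23 = 3.23
Organism 5: 1 + (0.71×3.23 + 0.29×2) = 3.8733
Organism 6: 1 + 3.8733 = 4.8733

3.87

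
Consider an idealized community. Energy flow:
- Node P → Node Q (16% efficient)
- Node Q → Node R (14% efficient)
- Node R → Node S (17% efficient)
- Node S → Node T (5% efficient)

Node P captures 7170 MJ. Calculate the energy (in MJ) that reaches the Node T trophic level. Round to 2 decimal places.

1.37 MJ

Node Q: 7170 × 0.16 = 1147.2 MJ
Node R: 1147.2 × 0.14 = 160.608 MJ
Node S: 160.608 × 0.17 = 27.30336 MJ
Node T: 27.30336 × 0.05 = 1.365168 MJ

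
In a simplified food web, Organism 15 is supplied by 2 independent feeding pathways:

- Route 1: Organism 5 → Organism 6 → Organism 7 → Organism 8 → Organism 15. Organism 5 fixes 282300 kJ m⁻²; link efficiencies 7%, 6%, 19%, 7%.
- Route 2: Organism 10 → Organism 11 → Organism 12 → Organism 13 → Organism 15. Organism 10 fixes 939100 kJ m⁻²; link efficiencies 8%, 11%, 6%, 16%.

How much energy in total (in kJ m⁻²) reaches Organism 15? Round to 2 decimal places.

Route 1: 282300 × 0.07 × 0.06 × 0.19 × 0.07 = 15.769278 kJ m⁻²
Route 2: 939100 × 0.08 × 0.11 × 0.06 × 0.16 = 79.335168 kJ m⁻²
Total at Organism 15: 15.769278 + 79.335168 = 95.104446 kJ m⁻²

95.10 kJ m⁻²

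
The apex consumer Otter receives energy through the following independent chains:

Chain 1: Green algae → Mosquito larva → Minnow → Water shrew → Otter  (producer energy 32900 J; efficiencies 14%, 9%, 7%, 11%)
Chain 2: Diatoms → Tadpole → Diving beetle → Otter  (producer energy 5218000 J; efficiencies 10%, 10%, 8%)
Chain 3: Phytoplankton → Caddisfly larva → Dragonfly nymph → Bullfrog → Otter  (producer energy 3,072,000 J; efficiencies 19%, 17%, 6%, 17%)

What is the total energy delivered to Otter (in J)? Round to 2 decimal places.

Chain 1: 32900 × 0.14 × 0.09 × 0.07 × 0.11 = 3.191958 J
Chain 2: 5218000 × 0.1 × 0.1 × 0.08 = 4174.4 J
Chain 3: 3072000 × 0.19 × 0.17 × 0.06 × 0.17 = 1012.10112 J
Total at Otter: 3.191958 + 4174.4 + 1012.10112 = 5189.693078 J

5189.69 J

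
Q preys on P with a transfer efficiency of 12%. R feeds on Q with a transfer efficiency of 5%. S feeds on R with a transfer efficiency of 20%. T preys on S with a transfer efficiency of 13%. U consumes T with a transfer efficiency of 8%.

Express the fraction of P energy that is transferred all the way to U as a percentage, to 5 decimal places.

Product of link efficiencies: 0.12 × 0.05 × 0.2 × 0.13 × 0.08 = 0.00001248
As a percentage: 0.00001248 × 100 = 0.00125%

0.00125%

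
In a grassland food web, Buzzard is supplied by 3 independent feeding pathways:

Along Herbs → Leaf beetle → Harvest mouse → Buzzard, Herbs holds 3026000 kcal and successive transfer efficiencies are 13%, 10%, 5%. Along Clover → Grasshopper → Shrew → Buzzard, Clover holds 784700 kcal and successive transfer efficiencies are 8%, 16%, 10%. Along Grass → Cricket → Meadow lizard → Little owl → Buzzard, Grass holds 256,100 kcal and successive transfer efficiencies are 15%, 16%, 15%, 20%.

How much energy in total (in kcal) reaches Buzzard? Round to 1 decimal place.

3155.7 kcal

Via Herbs: 3026000 × 0.13 × 0.1 × 0.05 = 1966.9 kcal
Via Clover: 784700 × 0.08 × 0.16 × 0.1 = 1004.416 kcal
Via Grass: 256100 × 0.15 × 0.16 × 0.15 × 0.2 = 184.392 kcal
Total at Buzzard: 1966.9 + 1004.416 + 184.392 = 3155.708 kcal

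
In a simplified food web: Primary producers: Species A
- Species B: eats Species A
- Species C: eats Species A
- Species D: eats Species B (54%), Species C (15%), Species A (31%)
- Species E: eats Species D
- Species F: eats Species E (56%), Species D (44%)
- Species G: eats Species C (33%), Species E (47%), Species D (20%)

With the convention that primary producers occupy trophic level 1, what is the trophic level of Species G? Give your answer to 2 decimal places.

3.93

Species B: 1 + 1 = 2
Species C: 1 + 1 = 2
Species D: 1 + (0.54×2 + 0.15×2 + 0.31×1) = 2.69
Species E: 1 + 2.69 = 3.69
Species F: 1 + (0.56×3.69 + 0.44×2.69) = 4.25
Species G: 1 + (0.33×2 + 0.47×3.69 + 0.2×2.69) = 3.9323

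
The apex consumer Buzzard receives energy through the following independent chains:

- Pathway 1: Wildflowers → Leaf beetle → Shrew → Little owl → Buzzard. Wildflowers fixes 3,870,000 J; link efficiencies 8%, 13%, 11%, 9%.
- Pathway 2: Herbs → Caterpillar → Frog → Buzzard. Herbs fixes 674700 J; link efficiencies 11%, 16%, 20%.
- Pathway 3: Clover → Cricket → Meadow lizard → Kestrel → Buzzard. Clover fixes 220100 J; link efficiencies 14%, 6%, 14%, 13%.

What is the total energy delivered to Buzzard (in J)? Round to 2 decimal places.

Pathway 1: 3870000 × 0.08 × 0.13 × 0.11 × 0.09 = 398.4552 J
Pathway 2: 674700 × 0.11 × 0.16 × 0.2 = 2374.944 J
Pathway 3: 220100 × 0.14 × 0.06 × 0.14 × 0.13 = 33.648888 J
Total at Buzzard: 398.4552 + 2374.944 + 33.648888 = 2807.048088 J

2807.05 J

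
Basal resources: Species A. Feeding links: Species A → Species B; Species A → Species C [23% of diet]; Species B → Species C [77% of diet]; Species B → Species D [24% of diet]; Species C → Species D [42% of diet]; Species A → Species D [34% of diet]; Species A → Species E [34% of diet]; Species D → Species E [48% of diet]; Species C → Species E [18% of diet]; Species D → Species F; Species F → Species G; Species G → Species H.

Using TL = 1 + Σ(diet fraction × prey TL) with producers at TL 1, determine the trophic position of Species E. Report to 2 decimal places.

3.27

Species B: 1 + 1 = 2
Species C: 1 + (0.23×1 + 0.77×2) = 2.77
Species D: 1 + (0.24×2 + 0.42×2.77 + 0.34×1) = 2.9834
Species E: 1 + (0.34×1 + 0.48×2.9834 + 0.18×2.77) = 3.270632
Species F: 1 + 2.9834 = 3.9834
Species G: 1 + 3.9834 = 4.9834
Species H: 1 + 4.9834 = 5.9834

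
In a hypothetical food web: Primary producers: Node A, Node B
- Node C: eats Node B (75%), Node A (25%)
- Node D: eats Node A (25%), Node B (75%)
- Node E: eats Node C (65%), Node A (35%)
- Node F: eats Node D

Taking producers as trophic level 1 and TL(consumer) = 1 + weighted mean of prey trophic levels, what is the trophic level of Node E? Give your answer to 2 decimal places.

2.65

Node C: 1 + (0.75×1 + 0.25×1) = 2
Node D: 1 + (0.25×1 + 0.75×1) = 2
Node E: 1 + (0.65×2 + 0.35×1) = 2.65
Node F: 1 + 2 = 3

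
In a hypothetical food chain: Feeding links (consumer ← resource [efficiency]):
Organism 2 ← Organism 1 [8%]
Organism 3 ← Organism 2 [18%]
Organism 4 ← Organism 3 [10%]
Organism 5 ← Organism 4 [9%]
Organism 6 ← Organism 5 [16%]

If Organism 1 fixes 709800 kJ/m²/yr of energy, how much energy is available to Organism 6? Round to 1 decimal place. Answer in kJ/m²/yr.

Organism 2: 709800 × 0.08 = 56784 kJ/m²/yr
Organism 3: 56784 × 0.18 = 10221.12 kJ/m²/yr
Organism 4: 10221.12 × 0.1 = 1022.112 kJ/m²/yr
Organism 5: 1022.112 × 0.09 = 91.99008 kJ/m²/yr
Organism 6: 91.99008 × 0.16 = 14.7184128 kJ/m²/yr

14.7 kJ/m²/yr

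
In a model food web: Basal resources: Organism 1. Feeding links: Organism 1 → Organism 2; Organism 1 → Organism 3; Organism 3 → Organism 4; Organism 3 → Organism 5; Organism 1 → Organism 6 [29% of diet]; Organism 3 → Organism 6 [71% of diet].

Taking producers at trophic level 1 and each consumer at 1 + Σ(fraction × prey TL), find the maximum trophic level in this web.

Organism 2: 1 + 1 = 2
Organism 3: 1 + 1 = 2
Organism 4: 1 + 2 = 3
Organism 5: 1 + 2 = 3
Organism 6: 1 + (0.29×1 + 0.71×2) = 2.71

3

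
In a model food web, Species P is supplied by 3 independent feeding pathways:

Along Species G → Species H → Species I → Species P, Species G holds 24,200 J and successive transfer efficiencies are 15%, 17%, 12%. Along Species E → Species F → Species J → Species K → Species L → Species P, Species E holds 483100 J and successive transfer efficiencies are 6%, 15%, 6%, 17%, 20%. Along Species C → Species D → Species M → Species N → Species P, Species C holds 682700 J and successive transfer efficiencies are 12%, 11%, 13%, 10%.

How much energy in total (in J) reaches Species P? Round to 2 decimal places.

Via Species G: 24200 × 0.15 × 0.17 × 0.12 = 74.052 J
Via Species E: 483100 × 0.06 × 0.15 × 0.06 × 0.17 × 0.2 = 8.869716 J
Via Species C: 682700 × 0.12 × 0.11 × 0.13 × 0.1 = 117.15132 J
Total at Species P: 74.052 + 8.869716 + 117.15132 = 200.073036 J

200.07 J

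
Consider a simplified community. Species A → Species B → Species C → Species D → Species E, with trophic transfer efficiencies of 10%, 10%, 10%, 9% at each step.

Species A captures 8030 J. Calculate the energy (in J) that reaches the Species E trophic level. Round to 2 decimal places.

0.72 J

Species B: 8030 × 0.1 = 803 J
Species C: 803 × 0.1 = 80.3 J
Species D: 80.3 × 0.1 = 8.03 J
Species E: 8.03 × 0.09 = 0.7227 J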